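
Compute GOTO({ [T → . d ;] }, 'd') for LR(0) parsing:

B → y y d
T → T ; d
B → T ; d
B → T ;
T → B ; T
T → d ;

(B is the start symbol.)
{ [T → d . ;] }

GOTO(I, 'd') = CLOSURE({ [A → αX.β] : [A → α.Xβ] ∈ I, X = 'd' })

Items with dot before 'd', with the dot advanced:
  [T → . d ;] → [T → d . ;]
Closure adds nothing (no advanced item has the dot before a non-terminal).

GOTO = { [T → d . ;] }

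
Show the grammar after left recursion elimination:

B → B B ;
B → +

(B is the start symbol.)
B is directly left-recursive. The standard transformation for
  A → A α₁ | ... | A α_m | β₁ | ... | β_n
is
  A  → β₁ A' | ... | β_n A'
  A' → α₁ A' | ... | α_m A' | ε

B → + becomes B → + B'
B → B B ; becomes B' → B ; B'
Add B' → ε

Resulting grammar:
B → + B'
B' → B ; B'
B' → ε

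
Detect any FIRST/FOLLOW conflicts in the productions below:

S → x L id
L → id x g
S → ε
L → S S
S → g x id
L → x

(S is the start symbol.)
Nullable non-terminals: L, S.
FIRST sets used below: FIRST(S) = { 'g', 'x', ε }

L: nullable alternative(s) L → S S; FOLLOW(L) = { 'id' }
  L → id x g: FIRST \ {ε} = { 'id' } — overlaps FOLLOW(L) on { 'id' }: CONFLICT
  L → S S: FIRST \ {ε} = { 'g', 'x' } — this is the only nullable alternative, skip
  L → x: FIRST \ {ε} = { 'x' } — disjoint from FOLLOW(L)

S: nullable alternative(s) S → ε; FOLLOW(S) = { $, 'g', 'id', 'x' }
  S → x L id: FIRST \ {ε} = { 'x' } — overlaps FOLLOW(S) on { 'x' }: CONFLICT
  S → ε: FIRST \ {ε} = { } — this is the only nullable alternative, skip
  S → g x id: FIRST \ {ε} = { 'g' } — overlaps FOLLOW(S) on { 'g' }: CONFLICT

So the grammar has 3 FIRST/FOLLOW conflicts (marked CONFLICT above).

Answer: Yes. S → x L id with FOLLOW(S) on { 'x' }; S → g x id with FOLLOW(S) on { 'g' }; L → id x g with FOLLOW(L) on { 'id' }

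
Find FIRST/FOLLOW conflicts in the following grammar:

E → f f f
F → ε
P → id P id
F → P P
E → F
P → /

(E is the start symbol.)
A FIRST/FOLLOW conflict occurs when a non-terminal N has a nullable alternative N → β (β ⇒* ε) and another alternative N → α with FIRST(α) ∩ FOLLOW(N) ≠ ∅: on such a lookahead the parser cannot decide between expanding α and letting N vanish via β.

Nullable non-terminals: E, F.
FIRST sets used below: FIRST(F) = { '/', 'id', ε }, FIRST(P) = { '/', 'id' }

E: nullable alternative(s) E → F; FOLLOW(E) = { $ }
  E → f f f: FIRST \ {ε} = { 'f' } — disjoint from FOLLOW(E)
  E → F: FIRST \ {ε} = { '/', 'id' } — this is the only nullable alternative, skip

F: nullable alternative(s) F → ε; FOLLOW(F) = { $ }
  F → ε: FIRST \ {ε} = { } — this is the only nullable alternative, skip
  F → P P: FIRST \ {ε} = { '/', 'id' } — disjoint from FOLLOW(F)

P has no nullable alternative, so no FIRST/FOLLOW check is needed there.

No FIRST/FOLLOW conflicts found.

Answer: No FIRST/FOLLOW conflicts.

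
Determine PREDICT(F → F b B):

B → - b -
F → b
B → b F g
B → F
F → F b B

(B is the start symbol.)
{ 'b' }

PREDICT(F → F b B) = (FIRST(RHS) \ {ε}) ∪ (FOLLOW(F) if ε ∈ FIRST(RHS), i.e. RHS ⇒* ε)
FIRST(F) = { 'b' }
FIRST(F b B) = { 'b' }
ε ∉ FIRST(F b B), so FOLLOW(F) is not added.
PREDICT(F → F b B) = { 'b' }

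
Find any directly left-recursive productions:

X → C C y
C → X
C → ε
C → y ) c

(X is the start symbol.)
No direct left recursion

X → C C y: starts with C
C → X: starts with X
C → ε: starts with ε
C → y ) c: starts with y

No direct left recursion found.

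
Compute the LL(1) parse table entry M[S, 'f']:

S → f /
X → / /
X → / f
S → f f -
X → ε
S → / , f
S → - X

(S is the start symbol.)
To find M[S, 'f'], we find productions for S where 'f' is in the predict set (PREDICT(N → α) = (FIRST(α) \ {ε}) ∪ (FOLLOW(N) if α ⇒* ε)).

S → f /: PREDICT = { 'f' }
  'f' is in predict set, so this production goes in M[S, 'f']
S → f f -: PREDICT = { 'f' }
  'f' is in predict set, so this production goes in M[S, 'f']
S → / , f: PREDICT = { '/' }
S → - X: PREDICT = { '-' }

M[S, 'f'] = S → f /, S → f f -  (a multiply-defined cell — the grammar is not LL(1))

Answer: S → f /, S → f f -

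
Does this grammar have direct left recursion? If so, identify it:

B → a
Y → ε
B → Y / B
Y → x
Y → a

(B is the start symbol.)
Direct left recursion occurs when N → N α for some non-terminal N (the right-hand side begins with the left-hand side itself).

B → a: starts with a
Y → ε: starts with ε
B → Y / B: starts with Y
Y → x: starts with x
Y → a: starts with a

No direct left recursion found.

Answer: No direct left recursion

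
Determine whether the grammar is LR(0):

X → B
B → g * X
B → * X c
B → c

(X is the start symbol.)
Augment with X' → X and build the canonical LR(0) collection (I0 = CLOSURE({[X' → . X]}), then GOTO on every symbol after a dot until no new states appear). It has 10 states:
  I0: { [B → . * X c], [B → . c], [B → . g * X], [X → . B], [X' → . X] }  — shift
  I1: { [B → * . X c], [B → . * X c], [B → . c], [B → . g * X], [X → . B] }  — shift
  I2: { [X → B .] }  — reduce
  I3: { [X' → X .] }  — accept
  I4: { [B → c .] }  — reduce
  I5: { [B → g . * X] }  — shift
  I6: { [B → . * X c], [B → . c], [B → . g * X], [B → g * . X], [X → . B] }  — shift
  I7: { [B → g * X .] }  — reduce
  I8: { [B → * X . c] }  — shift
  I9: { [B → * X c .] }  — reduce

Every state is either a pure shift/goto state or contains exactly one complete item and nothing to shift — no conflicts. The grammar is LR(0).

Answer: Yes, the grammar is LR(0)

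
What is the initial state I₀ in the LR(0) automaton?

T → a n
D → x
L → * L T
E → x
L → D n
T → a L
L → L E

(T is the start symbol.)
First, augment the grammar with T' → T
I₀ = CLOSURE({ [T' → . T] }):
  [T' → . T] has the dot before T: add [T → . a n], [T → . a L]
No further items can be added.

I₀ = { [T → . a L], [T → . a n], [T' → . T] }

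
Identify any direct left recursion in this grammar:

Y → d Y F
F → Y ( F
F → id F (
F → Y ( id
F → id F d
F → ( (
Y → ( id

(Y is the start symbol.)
No direct left recursion

Y → d Y F: starts with d
F → Y ( F: starts with Y
F → id F (: starts with id
F → Y ( id: starts with Y
F → id F d: starts with id
F → ( (: starts with '('
Y → ( id: starts with '('

No direct left recursion found.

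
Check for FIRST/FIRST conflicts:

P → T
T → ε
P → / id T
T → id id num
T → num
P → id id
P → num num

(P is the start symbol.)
Yes. P → T / P → id id on { 'id' }; P → T / P → num num on { 'num' }

A FIRST/FIRST conflict occurs when two productions N → α and N → β for the same non-terminal have FIRST(α) ∩ FIRST(β) ≠ ∅ (with ε ∈ FIRST of a nullable right-hand side, so two nullable alternatives also conflict).

FIRST sets of the non-terminals at (or reachable through a nullable prefix from) the front of some alternative:
  FIRST(T) = { 'id', 'num', ε }

Productions for P:
  P → T: FIRST = { 'id', 'num', ε }
  P → / id T: FIRST = { '/' }
  P → id id: FIRST = { 'id' }
  P → num num: FIRST = { 'num' }
Productions for T:
  T → ε: FIRST = { ε }
  T → id id num: FIRST = { 'id' }
  T → num: FIRST = { 'num' }

Conflict for P: P → T and P → id id
  Overlap: { 'id' }
Conflict for P: P → T and P → num num
  Overlap: { 'num' }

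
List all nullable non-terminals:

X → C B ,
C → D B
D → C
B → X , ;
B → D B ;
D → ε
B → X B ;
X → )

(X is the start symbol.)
A non-terminal is nullable if it can derive ε (the empty string): either it has an ε-production, or it has a production whose right-hand side consists entirely of nullable non-terminals.

ε-productions: D → ε
So D is immediately nullable.
No further non-terminal can be added: every production for the remaining non-terminals contains a terminal or a non-nullable non-terminal.
Nullable = { 'D' }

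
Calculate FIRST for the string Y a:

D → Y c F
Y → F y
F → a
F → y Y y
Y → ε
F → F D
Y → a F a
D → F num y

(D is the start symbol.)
FIRST sets of the non-terminals involved (from the grammar, by fixed-point iteration):
  FIRST(Y) = { 'a', 'y', ε }

To compute FIRST(Y a), process the symbols left to right:
Symbol Y is a non-terminal. Add FIRST(Y) \ {ε} = { 'a', 'y' }
Y is nullable (ε ∈ FIRST(Y)), continue to the next symbol.
Symbol a is a terminal. Add 'a' and stop.
FIRST(Y a) = { 'a', 'y' }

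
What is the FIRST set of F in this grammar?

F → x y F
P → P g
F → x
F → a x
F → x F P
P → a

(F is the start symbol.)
{ 'a', 'x' }

To compute FIRST(F), examine every production with F on the left-hand side, reading each right-hand side left to right until a non-nullable symbol is reached.

From F → x y F:
  - x is a terminal: add 'x' and stop
From F → x:
  - x is a terminal: add 'x' and stop
From F → a x:
  - a is a terminal: add 'a' and stop
From F → x F P:
  - x is a terminal: add 'x' and stop

Collecting: FIRST(F) = { 'a', 'x' }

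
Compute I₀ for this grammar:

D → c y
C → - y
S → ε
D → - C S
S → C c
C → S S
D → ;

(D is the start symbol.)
First, augment the grammar with D' → D
I₀ = CLOSURE({ [D' → . D] }):
  [D' → . D] has the dot before D: add [D → . c y], [D → . - C S], [D → . ;]
No further items can be added.

I₀ = { [D → . - C S], [D → . ;], [D → . c y], [D' → . D] }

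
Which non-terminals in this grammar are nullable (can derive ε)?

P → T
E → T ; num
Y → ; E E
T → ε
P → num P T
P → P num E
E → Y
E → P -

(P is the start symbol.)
A non-terminal is nullable if it can derive ε (the empty string): either it has an ε-production, or it has a production whose right-hand side consists entirely of nullable non-terminals.

ε-productions: T → ε
So T is immediately nullable.
P → T: every symbol on the right is nullable, so P is nullable too.
No further non-terminal can be added: every production for the remaining non-terminals contains a terminal or a non-nullable non-terminal.
Nullable = { 'P', 'T' }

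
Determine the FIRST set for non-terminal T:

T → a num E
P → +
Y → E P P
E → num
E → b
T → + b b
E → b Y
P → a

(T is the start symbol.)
{ '+', 'a' }

To compute FIRST(T), examine every production with T on the left-hand side, reading each right-hand side left to right until a non-nullable symbol is reached.

From T → a num E:
  - a is a terminal: add 'a' and stop
From T → + b b:
  - '+' is a terminal: add '+' and stop

Collecting: FIRST(T) = { '+', 'a' }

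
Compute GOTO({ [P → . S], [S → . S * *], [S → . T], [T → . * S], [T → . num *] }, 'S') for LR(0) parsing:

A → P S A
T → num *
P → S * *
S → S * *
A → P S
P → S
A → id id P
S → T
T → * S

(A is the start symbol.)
{ [P → S .], [S → S . * *] }

GOTO(I, 'S') = CLOSURE({ [A → αX.β] : [A → α.Xβ] ∈ I, X = 'S' })

Items with dot before 'S', with the dot advanced:
  [P → . S] → [P → S .]
  [S → . S * *] → [S → S . * *]
Closure adds nothing (no advanced item has the dot before a non-terminal).

GOTO = { [P → S .], [S → S . * *] }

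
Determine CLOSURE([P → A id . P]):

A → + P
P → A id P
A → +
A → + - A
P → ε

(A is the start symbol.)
Start with: [P → A id . P]
  [P → A id . P] has the dot before P: add [P → . A id P], [P → .]
  [P → . A id P] has the dot before A: add [A → . + P], [A → . +], [A → . + - A]
No further items can be added.

CLOSURE = { [A → . + - A], [A → . + P], [A → . +], [P → . A id P], [P → .], [P → A id . P] }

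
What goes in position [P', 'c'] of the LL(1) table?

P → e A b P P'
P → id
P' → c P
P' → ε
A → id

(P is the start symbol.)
P' → c P, P' → ε

To find M[P', 'c'], we find productions for P' where 'c' is in the predict set (PREDICT(N → α) = (FIRST(α) \ {ε}) ∪ (FOLLOW(N) if α ⇒* ε)).

Relevant sets:
  FOLLOW(P') = { $, 'c' }

P' → c P: PREDICT = { 'c' }
  'c' is in predict set, so this production goes in M[P', 'c']
P' → ε: PREDICT = { $, 'c' }
  'c' is in predict set, so this production goes in M[P', 'c']

M[P', 'c'] = P' → c P, P' → ε  (a multiply-defined cell — the grammar is not LL(1))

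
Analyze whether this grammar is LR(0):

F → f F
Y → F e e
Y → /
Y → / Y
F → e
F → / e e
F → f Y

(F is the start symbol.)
No. Shift-reduce conflict between [Y → / .] and [F → . / e e]

Augment with F' → F and build the canonical LR(0) collection (I0 = CLOSURE({[F' → . F]}), then GOTO on every symbol after a dot until no new states appear). It has 15 states:
  I0: { [F → . / e e], [F → . e], [F → . f F], [F → . f Y], [F' → . F] }  — shift
  I1: { [F → / . e e] }  — shift
  I2: { [F' → F .] }  — accept
  I3: { [F → e .] }  — reduce
  I4: { [F → . / e e], [F → . e], [F → . f F], [F → . f Y], [F → f . F], [F → f . Y], [Y → . / Y], [Y → . /], [Y → . F e e] }  — shift
  I5: { [F → . / e e], [F → . e], [F → . f F], [F → . f Y], [F → / . e e], [Y → . / Y], [Y → . /], [Y → . F e e], [Y → / . Y], [Y → / .] }  — shift, reduce
  I6: { [F → f F .], [Y → F . e e] }  — shift, reduce
  I7: { [F → f Y .] }  — reduce
  I8: { [Y → F e . e] }  — shift
  I9: { [Y → F e e .] }  — reduce
  I10: { [Y → F . e e] }  — shift
  I11: { [Y → / Y .] }  — reduce
  I12: { [F → / e . e], [F → e .] }  — shift, reduce
  I13: { [F → / e e .] }  — reduce
  I14: { [F → / e . e] }  — shift

Conflict in state I5:
  Shift-reduce conflict between [Y → / .] and [F → . / e e]
So the grammar is NOT LR(0).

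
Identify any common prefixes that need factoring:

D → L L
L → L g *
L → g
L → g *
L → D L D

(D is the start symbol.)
Yes, L has productions with common prefix 'g'

Left-factoring is needed when two productions for the same non-terminal
share a common prefix on the right-hand side.

Productions for L:
  L → L g *
  L → g
  L → g *
  L → D L D

Found common prefix 'g' in productions for L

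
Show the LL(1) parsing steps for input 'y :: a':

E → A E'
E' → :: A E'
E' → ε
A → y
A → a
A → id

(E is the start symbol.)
Stack is shown with the top on the left.

Stack      Input     Action
---------------------------
E $        y :: a $  output E → A E'
A E' $     y :: a $  output A → y
y E' $     y :: a $  match 'y'
E' $       :: a $    output E' → :: A E'
:: A E' $  :: a $    match '::'
A E' $     a $       output A → a
a E' $     a $       match 'a'
E' $       $         output E' → ε
$          $         accept

The string is accepted.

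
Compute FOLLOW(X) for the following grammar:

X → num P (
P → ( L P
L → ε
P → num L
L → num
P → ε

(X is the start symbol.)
X is the start symbol, so $ ∈ FOLLOW(X).
X does not occur on any right-hand side.

Taking the union: FOLLOW(X) = { $ }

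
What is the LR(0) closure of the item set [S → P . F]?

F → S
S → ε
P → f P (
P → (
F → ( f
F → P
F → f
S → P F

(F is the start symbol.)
{ [F → . ( f], [F → . P], [F → . S], [F → . f], [P → . (], [P → . f P (], [S → . P F], [S → .], [S → P . F] }

To compute CLOSURE, for each item [A → α.Bβ] where B is a non-terminal, add [B → .γ] for all productions B → γ; repeat for the newly added items until nothing changes.

Start with: [S → P . F]
  [S → P . F] has the dot before F: add [F → . S], [F → . ( f], [F → . P], [F → . f]
  [F → . S] has the dot before S: add [S → .], [S → . P F]
  [F → . P] has the dot before P: add [P → . f P (], [P → . (]
No further items can be added.

CLOSURE = { [F → . ( f], [F → . P], [F → . S], [F → . f], [P → . (], [P → . f P (], [S → . P F], [S → .], [S → P . F] }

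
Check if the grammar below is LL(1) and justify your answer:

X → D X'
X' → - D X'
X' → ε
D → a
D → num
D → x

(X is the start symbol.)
Yes, the grammar is LL(1).

Relevant sets:
  FOLLOW(X') = { $ }

For X':
  PREDICT(X' → '-' D X') = { '-' }
  PREDICT(X' → ε) = { $ }
For D:
  PREDICT(D → a) = { 'a' }
  PREDICT(D → num) = { 'num' }
  PREDICT(D → x) = { 'x' }
X has a single production, so nothing to check there.

All predict sets are disjoint. The grammar IS LL(1).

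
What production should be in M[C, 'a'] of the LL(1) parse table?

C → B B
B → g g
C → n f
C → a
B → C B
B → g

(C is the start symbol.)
To find M[C, 'a'], we find productions for C where 'a' is in the predict set (PREDICT(N → α) = (FIRST(α) \ {ε}) ∪ (FOLLOW(N) if α ⇒* ε)).

Relevant sets:
  FIRST(B) = { 'a', 'g', 'n' }

C → B B: PREDICT = { 'a', 'g', 'n' }
  'a' is in predict set, so this production goes in M[C, 'a']
C → n f: PREDICT = { 'n' }
C → a: PREDICT = { 'a' }
  'a' is in predict set, so this production goes in M[C, 'a']

M[C, 'a'] = C → B B, C → a  (a multiply-defined cell — the grammar is not LL(1))

Answer: C → B B, C → a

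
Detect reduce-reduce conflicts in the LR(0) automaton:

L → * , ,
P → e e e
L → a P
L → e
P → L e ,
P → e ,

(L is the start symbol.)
No reduce-reduce conflicts

Augment with L' → L and build the canonical LR(0) collection (I0 = CLOSURE({[L' → . L]}), then GOTO on every symbol after a dot until no new states appear). It has 15 states:
  I0: { [L → . * , ,], [L → . a P], [L → . e], [L' → . L] }  — shift
  I1: { [L → * . , ,] }  — shift
  I2: { [L' → L .] }  — accept
  I3: { [L → . * , ,], [L → . a P], [L → . e], [L → a . P], [P → . L e ,], [P → . e ,], [P → . e e e] }  — shift
  I4: { [L → e .] }  — reduce
  I5: { [P → L . e ,] }  — shift
  I6: { [L → a P .] }  — reduce
  I7: { [L → e .], [P → e . ,], [P → e . e e] }  — shift, reduce
  I8: { [P → e , .] }  — reduce
  I9: { [P → e e . e] }  — shift
  I10: { [P → e e e .] }  — reduce
  I11: { [P → L e . ,] }  — shift
  I12: { [P → L e , .] }  — reduce
  I13: { [L → * , . ,] }  — shift
  I14: { [L → * , , .] }  — reduce

No state contains more than one complete item.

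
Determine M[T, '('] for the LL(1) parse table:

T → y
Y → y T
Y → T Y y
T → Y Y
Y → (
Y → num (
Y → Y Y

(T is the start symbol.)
To find M[T, '('], we find productions for T where '(' is in the predict set (PREDICT(N → α) = (FIRST(α) \ {ε}) ∪ (FOLLOW(N) if α ⇒* ε)).

Relevant sets:
  FIRST(Y) = { '(', 'num', 'y' }

T → y: PREDICT = { 'y' }
T → Y Y: PREDICT = { '(', 'num', 'y' }
  '(' is in predict set, so this production goes in M[T, '(']

M[T, '('] = T → Y Y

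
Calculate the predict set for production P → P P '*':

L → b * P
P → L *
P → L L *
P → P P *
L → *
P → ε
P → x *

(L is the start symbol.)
PREDICT(P → P P '*') = (FIRST(RHS) \ {ε}) ∪ (FOLLOW(P) if ε ∈ FIRST(RHS), i.e. RHS ⇒* ε)
FIRST(P) = { '*', 'b', 'x', ε }
FIRST(P P '*') = { '*', 'b', 'x' }
ε ∉ FIRST(P P '*'), so FOLLOW(P) is not added.
PREDICT(P → P P '*') = { '*', 'b', 'x' }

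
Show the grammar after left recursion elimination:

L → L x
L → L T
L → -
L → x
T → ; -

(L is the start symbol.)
L → - L'
L → x L'
L' → x L'
L' → T L'
L' → ε
T → ; -

L is directly left-recursive. The standard transformation for
  A → A α₁ | ... | A α_m | β₁ | ... | β_n
is
  A  → β₁ A' | ... | β_n A'
  A' → α₁ A' | ... | α_m A' | ε

L → - becomes L → - L'
L → x becomes L → x L'
L → L x becomes L' → x L'
L → L T becomes L' → T L'
Add L' → ε

Productions for other non-terminals are unchanged:
  T → ; -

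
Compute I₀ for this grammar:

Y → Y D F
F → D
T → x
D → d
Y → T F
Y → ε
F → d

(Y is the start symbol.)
{ [T → . x], [Y → . T F], [Y → . Y D F], [Y → .], [Y' → . Y] }

First, augment the grammar with Y' → Y
I₀ = CLOSURE({ [Y' → . Y] }):
  [Y' → . Y] has the dot before Y: add [Y → . Y D F], [Y → . T F], [Y → .]
  [Y → . T F] has the dot before T: add [T → . x]
No further items can be added.

I₀ = { [T → . x], [Y → . T F], [Y → . Y D F], [Y → .], [Y' → . Y] }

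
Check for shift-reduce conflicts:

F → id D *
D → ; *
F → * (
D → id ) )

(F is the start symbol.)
Augment with F' → F and build the canonical LR(0) collection (I0 = CLOSURE({[F' → . F]}), then GOTO on every symbol after a dot until no new states appear). It has 12 states:
  I0: { [F → . * (], [F → . id D *], [F' → . F] }  — shift
  I1: { [F → * . (] }  — shift
  I2: { [F' → F .] }  — accept
  I3: { [D → . ; *], [D → . id ) )], [F → id . D *] }  — shift
  I4: { [D → ; . *] }  — shift
  I5: { [F → id D . *] }  — shift
  I6: { [D → id . ) )] }  — shift
  I7: { [D → id ) . )] }  — shift
  I8: { [D → id ) ) .] }  — reduce
  I9: { [F → id D * .] }  — reduce
  I10: { [D → ; * .] }  — reduce
  I11: { [F → * ( .] }  — reduce

No state contains both a complete item and a shift item.

Answer: No shift-reduce conflicts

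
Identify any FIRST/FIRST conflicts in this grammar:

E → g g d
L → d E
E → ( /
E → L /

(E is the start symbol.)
No FIRST/FIRST conflicts.

FIRST sets of the non-terminals at (or reachable through a nullable prefix from) the front of some alternative:
  FIRST(L) = { 'd' }

Productions for E:
  E → g g d: FIRST = { 'g' }
  E → ( /: FIRST = { '(' }
  E → L /: FIRST = { 'd' }
L has only one production, so no FIRST/FIRST conflict is possible there.

All alternatives of each non-terminal have pairwise disjoint FIRST sets.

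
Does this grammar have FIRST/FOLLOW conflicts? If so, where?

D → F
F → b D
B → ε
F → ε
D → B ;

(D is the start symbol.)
No FIRST/FOLLOW conflicts.

A FIRST/FOLLOW conflict occurs when a non-terminal N has a nullable alternative N → β (β ⇒* ε) and another alternative N → α with FIRST(α) ∩ FOLLOW(N) ≠ ∅: on such a lookahead the parser cannot decide between expanding α and letting N vanish via β.

Nullable non-terminals: B, D, F.
FIRST sets used below: FIRST(F) = { 'b', ε }, FIRST(B) = { ε }
B has a nullable alternative but only one production, so nothing to check.

D: nullable alternative(s) D → F; FOLLOW(D) = { $ }
  D → F: FIRST \ {ε} = { 'b' } — this is the only nullable alternative, skip
  D → B ;: FIRST \ {ε} = { ';' } — disjoint from FOLLOW(D)

F: nullable alternative(s) F → ε; FOLLOW(F) = { $ }
  F → b D: FIRST \ {ε} = { 'b' } — disjoint from FOLLOW(F)
  F → ε: FIRST \ {ε} = { } — this is the only nullable alternative, skip

No FIRST/FOLLOW conflicts found.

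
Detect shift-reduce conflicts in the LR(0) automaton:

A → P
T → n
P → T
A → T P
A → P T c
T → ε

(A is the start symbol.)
Yes — I0: [T → .] vs [T → . n]; I2: [A → P .] vs [T → . n]; I3: [P → T .] vs [T → . n]

A shift-reduce conflict occurs when an LR(0) state has both:
  - a complete (reduce) item [A → α .] (dot at the end), and
  - a shift item [B → β . c γ] (dot before a terminal).

Augment with A' → A and build the canonical LR(0) collection (I0 = CLOSURE({[A' → . A]}), then GOTO on every symbol after a dot until no new states appear). It has 9 states:
  I0: { [A → . P T c], [A → . P], [A → . T P], [A' → . A], [P → . T], [T → . n], [T → .] }  — shift, reduce
  I1: { [A' → A .] }  — accept
  I2: { [A → P . T c], [A → P .], [T → . n], [T → .] }  — shift, 2 reduces
  I3: { [A → T . P], [P → . T], [P → T .], [T → . n], [T → .] }  — shift, 2 reduces
  I4: { [T → n .] }  — reduce
  I5: { [A → T P .] }  — reduce
  I6: { [P → T .] }  — reduce
  I7: { [A → P T . c] }  — shift
  I8: { [A → P T c .] }  — reduce

I0 contains reduce item [T → .] and shift item [T → . n] — shift-reduce conflict.
I2 contains reduce items [A → P .], [T → .] and shift item [T → . n] — shift-reduce conflict.
I3 contains reduce items [P → T .], [T → .] and shift item [T → . n] — shift-reduce conflict.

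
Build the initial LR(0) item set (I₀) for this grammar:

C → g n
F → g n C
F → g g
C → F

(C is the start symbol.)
{ [C → . F], [C → . g n], [C' → . C], [F → . g g], [F → . g n C] }

First, augment the grammar with C' → C
I₀ = CLOSURE({ [C' → . C] }):
  [C' → . C] has the dot before C: add [C → . g n], [C → . F]
  [C → . F] has the dot before F: add [F → . g n C], [F → . g g]
No further items can be added.

I₀ = { [C → . F], [C → . g n], [C' → . C], [F → . g g], [F → . g n C] }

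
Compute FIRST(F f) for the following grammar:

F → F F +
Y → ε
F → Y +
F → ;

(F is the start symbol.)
FIRST sets of the non-terminals involved (from the grammar, by fixed-point iteration):
  FIRST(F) = { '+', ';' }

To compute FIRST(F f), process the symbols left to right:
Symbol F is a non-terminal. Add FIRST(F) \ {ε} = { '+', ';' }
F is not nullable (ε ∉ FIRST(F)), so stop here.
FIRST(F f) = { '+', ';' }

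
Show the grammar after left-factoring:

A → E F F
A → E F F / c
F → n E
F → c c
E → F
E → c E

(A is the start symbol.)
A → E F F A'
A' → ε
A' → / c
F → n E
F → c c
E → F
E → c E

Left-factoring transforms A → αβ₁ | αβ₂ into A → αA' and A' → β₁ | β₂
(α is the longest common prefix among the alternatives). Repeat until
no nonterminal has two alternatives with a common prefix.

Round 1: A has alternatives sharing prefix 'E F F'. Introduce A': A → E F F A'
  Add: A' → ε
  Add: A' → / c

No remaining common prefixes — done.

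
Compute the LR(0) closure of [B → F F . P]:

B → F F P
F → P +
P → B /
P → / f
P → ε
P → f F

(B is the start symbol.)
{ [B → . F F P], [B → F F . P], [F → . P +], [P → . / f], [P → . B /], [P → . f F], [P → .] }

To compute CLOSURE, for each item [A → α.Bβ] where B is a non-terminal, add [B → .γ] for all productions B → γ; repeat for the newly added items until nothing changes.

Start with: [B → F F . P]
  [B → F F . P] has the dot before P: add [P → . B /], [P → . / f], [P → .], [P → . f F]
  [P → . B /] has the dot before B: add [B → . F F P]
  [B → . F F P] has the dot before F: add [F → . P +]
No further items can be added.

CLOSURE = { [B → . F F P], [B → F F . P], [F → . P +], [P → . / f], [P → . B /], [P → . f F], [P → .] }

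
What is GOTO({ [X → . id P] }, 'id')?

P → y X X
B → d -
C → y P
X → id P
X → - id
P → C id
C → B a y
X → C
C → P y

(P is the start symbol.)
GOTO(I, 'id') = CLOSURE({ [A → αX.β] : [A → α.Xβ] ∈ I, X = 'id' })

Items with dot before 'id', with the dot advanced:
  [X → . id P] → [X → id . P]
Closure of the advanced items:
  [X → id . P] has the dot before P: add [P → . y X X], [P → . C id]
  [P → . C id] has the dot before C: add [C → . y P], [C → . B a y], [C → . P y]
  [C → . B a y] has the dot before B: add [B → . d -]

GOTO = { [B → . d -], [C → . B a y], [C → . P y], [C → . y P], [P → . C id], [P → . y X X], [X → id . P] }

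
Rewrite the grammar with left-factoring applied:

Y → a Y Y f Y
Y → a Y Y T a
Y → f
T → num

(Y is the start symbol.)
Left-factoring transforms A → αβ₁ | αβ₂ into A → αA' and A' → β₁ | β₂
(α is the longest common prefix among the alternatives). Repeat until
no nonterminal has two alternatives with a common prefix.

Round 1: Y has alternatives sharing prefix 'a Y Y'. Introduce Y': Y → a Y Y Y'
  Add: Y' → f Y
  Add: Y' → T a

No remaining common prefixes — done.

Resulting grammar:
Y → a Y Y Y'
Y' → f Y
Y' → T a
Y → f
T → num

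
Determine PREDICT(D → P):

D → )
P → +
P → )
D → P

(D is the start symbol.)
{ ')', '+' }

PREDICT(D → P) = (FIRST(RHS) \ {ε}) ∪ (FOLLOW(D) if ε ∈ FIRST(RHS), i.e. RHS ⇒* ε)
FIRST(P) = { ')', '+' }
FIRST(P) = { ')', '+' }
ε ∉ FIRST(P), so FOLLOW(D) is not added.
PREDICT(D → P) = { ')', '+' }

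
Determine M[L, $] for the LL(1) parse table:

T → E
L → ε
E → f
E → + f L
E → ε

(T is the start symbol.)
To find M[L, $], we find productions for L where $ is in the predict set (PREDICT(N → α) = (FIRST(α) \ {ε}) ∪ (FOLLOW(N) if α ⇒* ε)).

Relevant sets:
  FOLLOW(L) = { $ }

L → ε: PREDICT = { $ }
  $ is in predict set, so this production goes in M[L, $]

M[L, $] = L → ε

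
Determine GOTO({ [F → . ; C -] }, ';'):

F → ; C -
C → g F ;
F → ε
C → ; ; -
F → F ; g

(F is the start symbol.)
{ [C → . ; ; -], [C → . g F ;], [F → ; . C -] }

GOTO(I, ';') = CLOSURE({ [A → αX.β] : [A → α.Xβ] ∈ I, X = ';' })

Items with dot before ';', with the dot advanced:
  [F → . ; C -] → [F → ; . C -]
Closure of the advanced items:
  [F → ; . C -] has the dot before C: add [C → . g F ;], [C → . ; ; -]

GOTO = { [C → . ; ; -], [C → . g F ;], [F → ; . C -] }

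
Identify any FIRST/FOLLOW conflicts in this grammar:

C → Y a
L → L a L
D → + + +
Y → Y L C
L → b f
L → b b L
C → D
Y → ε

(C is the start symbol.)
A FIRST/FOLLOW conflict occurs when a non-terminal N has a nullable alternative N → β (β ⇒* ε) and another alternative N → α with FIRST(α) ∩ FOLLOW(N) ≠ ∅: on such a lookahead the parser cannot decide between expanding α and letting N vanish via β.

Nullable non-terminals: Y.
FIRST sets used below: FIRST(Y) = { 'b', ε }, FIRST(L) = { 'b' }

Y: nullable alternative(s) Y → ε; FOLLOW(Y) = { 'a', 'b' }
  Y → Y L C: FIRST \ {ε} = { 'b' } — overlaps FOLLOW(Y) on { 'b' }: CONFLICT
  Y → ε: FIRST \ {ε} = { } — this is the only nullable alternative, skip

C, D, L have no nullable alternative, so no FIRST/FOLLOW check is needed there.

So the grammar has 1 FIRST/FOLLOW conflict (marked CONFLICT above).

Answer: Yes. Y → Y L C with FOLLOW(Y) on { 'b' }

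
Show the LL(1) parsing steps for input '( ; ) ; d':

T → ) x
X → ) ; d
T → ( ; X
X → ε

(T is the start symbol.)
LL(1) parsing maintains a stack (initially the start symbol over $) and the input. At each step: if the stack top is a terminal, match it against the current input token; if it is a non-terminal N, replace it with the RHS of M[N, lookahead] (the unique production whose predict set contains the lookahead).

Stack is shown with the top on the left.

Stack    Input        Action
----------------------------
T $      ( ; ) ; d $  output T → ( ; X
( ; X $  ( ; ) ; d $  match '('
; X $    ; ) ; d $    match ';'
X $      ) ; d $      output X → ) ; d
) ; d $  ) ; d $      match ')'
; d $    ; d $        match ';'
d $      d $          match 'd'
$        $            accept

The string is accepted.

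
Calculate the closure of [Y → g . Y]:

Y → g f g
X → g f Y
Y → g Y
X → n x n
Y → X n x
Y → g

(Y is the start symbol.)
To compute CLOSURE, for each item [A → α.Bβ] where B is a non-terminal, add [B → .γ] for all productions B → γ; repeat for the newly added items until nothing changes.

Start with: [Y → g . Y]
  [Y → g . Y] has the dot before Y: add [Y → . g f g], [Y → . g Y], [Y → . X n x], [Y → . g]
  [Y → . X n x] has the dot before X: add [X → . g f Y], [X → . n x n]
No further items can be added.

CLOSURE = { [X → . g f Y], [X → . n x n], [Y → . X n x], [Y → . g Y], [Y → . g f g], [Y → . g], [Y → g . Y] }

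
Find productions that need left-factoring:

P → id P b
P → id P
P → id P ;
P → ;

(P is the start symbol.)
Left-factoring is needed when two productions for the same non-terminal
share a common prefix on the right-hand side.

Productions for P:
  P → id P b
  P → id P
  P → id P ;
  P → ;

Found common prefix 'id P' in productions for P

Answer: Yes, P has productions with common prefix 'id P'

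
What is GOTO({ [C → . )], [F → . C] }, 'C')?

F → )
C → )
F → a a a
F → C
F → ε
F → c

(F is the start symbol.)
GOTO(I, 'C') = CLOSURE({ [A → αX.β] : [A → α.Xβ] ∈ I, X = 'C' })

Items with dot before 'C', with the dot advanced:
  [F → . C] → [F → C .]
Closure adds nothing (no advanced item has the dot before a non-terminal).

GOTO = { [F → C .] }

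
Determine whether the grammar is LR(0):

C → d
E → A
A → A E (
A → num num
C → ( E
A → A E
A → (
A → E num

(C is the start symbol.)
No. Shift-reduce conflict between [E → A .] and [A → . (]

Augment with C' → C and build the canonical LR(0) collection (I0 = CLOSURE({[C' → . C]}), then GOTO on every symbol after a dot until no new states appear). It has 12 states:
  I0: { [C → . ( E], [C → . d], [C' → . C] }  — shift
  I1: { [A → . (], [A → . A E (], [A → . A E], [A → . E num], [A → . num num], [C → ( . E], [E → . A] }  — shift
  I2: { [C' → C .] }  — accept
  I3: { [C → d .] }  — reduce
  I4: { [A → ( .] }  — reduce
  I5: { [A → . (], [A → . A E (], [A → . A E], [A → . E num], [A → . num num], [A → A . E (], [A → A . E], [E → . A], [E → A .] }  — shift, reduce
  I6: { [A → E . num], [C → ( E .] }  — shift, reduce
  I7: { [A → num . num] }  — shift
  I8: { [A → num num .] }  — reduce
  I9: { [A → E num .] }  — reduce
  I10: { [A → A E . (], [A → A E .], [A → E . num] }  — shift, reduce
  I11: { [A → A E ( .] }  — reduce

Conflict in state I5:
  Shift-reduce conflict between [E → A .] and [A → . (]
So the grammar is NOT LR(0).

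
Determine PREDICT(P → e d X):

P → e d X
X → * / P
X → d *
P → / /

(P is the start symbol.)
PREDICT(P → e d X) = (FIRST(RHS) \ {ε}) ∪ (FOLLOW(P) if ε ∈ FIRST(RHS), i.e. RHS ⇒* ε)
FIRST(e d X) = { 'e' }
ε ∉ FIRST(e d X), so FOLLOW(P) is not added.
PREDICT(P → e d X) = { 'e' }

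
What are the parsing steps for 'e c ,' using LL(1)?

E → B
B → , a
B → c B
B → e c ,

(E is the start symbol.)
LL(1) parsing maintains a stack (initially the start symbol over $) and the input. At each step: if the stack top is a terminal, match it against the current input token; if it is a non-terminal N, replace it with the RHS of M[N, lookahead] (the unique production whose predict set contains the lookahead).

Stack is shown with the top on the left.

Stack    Input    Action
------------------------
E $      e c , $  output E → B
B $      e c , $  output B → e c ,
e c , $  e c , $  match 'e'
c , $    c , $    match 'c'
, $      , $      match ','
$        $        accept

The string is accepted.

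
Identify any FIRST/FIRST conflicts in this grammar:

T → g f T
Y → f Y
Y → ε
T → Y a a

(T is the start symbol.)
No FIRST/FIRST conflicts.

FIRST sets of the non-terminals at (or reachable through a nullable prefix from) the front of some alternative:
  FIRST(Y) = { 'f', ε }

Productions for T:
  T → g f T: FIRST = { 'g' }
  T → Y a a: FIRST = { 'a', 'f' }
Productions for Y:
  Y → f Y: FIRST = { 'f' }
  Y → ε: FIRST = { ε }

All alternatives of each non-terminal have pairwise disjoint FIRST sets.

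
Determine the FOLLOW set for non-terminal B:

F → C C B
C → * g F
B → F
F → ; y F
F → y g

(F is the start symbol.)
In F → C C B: B is at the end, add FOLLOW(F)

The FOLLOW sets referred to above (computed the same way, to a fixed point):
  FOLLOW(F) = { $, '*', ';', 'y' }

Taking the union: FOLLOW(B) = { $, '*', ';', 'y' }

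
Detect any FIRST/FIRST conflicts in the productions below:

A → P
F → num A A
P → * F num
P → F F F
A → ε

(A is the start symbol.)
No FIRST/FIRST conflicts.

FIRST sets of the non-terminals at (or reachable through a nullable prefix from) the front of some alternative:
  FIRST(P) = { '*', 'num' }
  FIRST(F) = { 'num' }

Productions for A:
  A → P: FIRST = { '*', 'num' }
  A → ε: FIRST = { ε }
Productions for P:
  P → * F num: FIRST = { '*' }
  P → F F F: FIRST = { 'num' }
F has only one production, so no FIRST/FIRST conflict is possible there.

All alternatives of each non-terminal have pairwise disjoint FIRST sets.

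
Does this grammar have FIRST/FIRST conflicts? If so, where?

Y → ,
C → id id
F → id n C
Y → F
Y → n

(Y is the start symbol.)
No FIRST/FIRST conflicts.

A FIRST/FIRST conflict occurs when two productions N → α and N → β for the same non-terminal have FIRST(α) ∩ FIRST(β) ≠ ∅ (with ε ∈ FIRST of a nullable right-hand side, so two nullable alternatives also conflict).

FIRST sets of the non-terminals at (or reachable through a nullable prefix from) the front of some alternative:
  FIRST(F) = { 'id' }

Productions for Y:
  Y → ,: FIRST = { ',' }
  Y → F: FIRST = { 'id' }
  Y → n: FIRST = { 'n' }
C, F have only one production, so no FIRST/FIRST conflict is possible there.

All alternatives of each non-terminal have pairwise disjoint FIRST sets.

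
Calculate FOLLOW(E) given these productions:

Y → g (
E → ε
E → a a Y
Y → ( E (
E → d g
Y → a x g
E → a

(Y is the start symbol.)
{ '(' }

To compute FOLLOW(E), find every occurrence of E on a right-hand side N → α E β: add FIRST(β) \ {ε}, and if β is empty or nullable also add FOLLOW(N). Iterate to a fixed point.

In Y → ( E (: E is followed by '(', add FIRST('(') \ {ε} = { '(' }

Taking the union: FOLLOW(E) = { '(' }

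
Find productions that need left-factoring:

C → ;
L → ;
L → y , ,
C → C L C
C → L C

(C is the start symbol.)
Left-factoring is needed when two productions for the same non-terminal
share a common prefix on the right-hand side.

Productions for C:
  C → ;
  C → C L C
  C → L C
Productions for L:
  L → ;
  L → y , ,

No common prefixes found.

Answer: No, left-factoring is not needed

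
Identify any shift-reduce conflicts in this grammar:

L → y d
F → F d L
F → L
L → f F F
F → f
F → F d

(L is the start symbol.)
Yes — I7: [F → f .] vs [F → . f]; I8: [L → f F F .] vs [F → F . d]; I9: [F → F d .] vs [L → . f F F]

A shift-reduce conflict occurs when an LR(0) state has both:
  - a complete (reduce) item [A → α .] (dot at the end), and
  - a shift item [B → β . c γ] (dot before a terminal).

Augment with L' → L and build the canonical LR(0) collection (I0 = CLOSURE({[L' → . L]}), then GOTO on every symbol after a dot until no new states appear). It has 11 states:
  I0: { [L → . f F F], [L → . y d], [L' → . L] }  — shift
  I1: { [L' → L .] }  — accept
  I2: { [F → . F d L], [F → . F d], [F → . L], [F → . f], [L → . f F F], [L → . y d], [L → f . F F] }  — shift
  I3: { [L → y . d] }  — shift
  I4: { [L → y d .] }  — reduce
  I5: { [F → . F d L], [F → . F d], [F → . L], [F → . f], [F → F . d L], [F → F . d], [L → . f F F], [L → . y d], [L → f F . F] }  — shift
  I6: { [F → L .] }  — reduce
  I7: { [F → . F d L], [F → . F d], [F → . L], [F → . f], [F → f .], [L → . f F F], [L → . y d], [L → f . F F] }  — shift, reduce
  I8: { [F → F . d L], [F → F . d], [L → f F F .] }  — shift, reduce
  I9: { [F → F d . L], [F → F d .], [L → . f F F], [L → . y d] }  — shift, reduce
  I10: { [F → F d L .] }  — reduce

I7 contains reduce item [F → f .] and shift items [F → . f], [L → . f F F], [L → . y d] — shift-reduce conflict.
I8 contains reduce item [L → f F F .] and shift items [F → F . d], [F → F . d L] — shift-reduce conflict.
I9 contains reduce item [F → F d .] and shift items [L → . f F F], [L → . y d] — shift-reduce conflict.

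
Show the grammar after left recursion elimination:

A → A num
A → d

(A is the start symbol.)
A → d A'
A' → num A'
A' → ε

A is directly left-recursive. The standard transformation for
  A → A α₁ | ... | A α_m | β₁ | ... | β_n
is
  A  → β₁ A' | ... | β_n A'
  A' → α₁ A' | ... | α_m A' | ε

A → d becomes A → d A'
A → A num becomes A' → num A'
Add A' → ε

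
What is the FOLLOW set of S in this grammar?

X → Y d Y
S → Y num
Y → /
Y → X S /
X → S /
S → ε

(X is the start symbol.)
{ '/' }

In Y → X S /: S is followed by '/', add FIRST('/') \ {ε} = { '/' }
In X → S /: S is followed by '/', add FIRST('/') \ {ε} = { '/' }

Taking the union: FOLLOW(S) = { '/' }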